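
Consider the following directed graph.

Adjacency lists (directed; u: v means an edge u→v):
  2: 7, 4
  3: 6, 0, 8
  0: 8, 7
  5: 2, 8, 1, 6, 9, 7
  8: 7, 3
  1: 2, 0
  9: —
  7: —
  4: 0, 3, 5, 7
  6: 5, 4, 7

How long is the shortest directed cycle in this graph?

2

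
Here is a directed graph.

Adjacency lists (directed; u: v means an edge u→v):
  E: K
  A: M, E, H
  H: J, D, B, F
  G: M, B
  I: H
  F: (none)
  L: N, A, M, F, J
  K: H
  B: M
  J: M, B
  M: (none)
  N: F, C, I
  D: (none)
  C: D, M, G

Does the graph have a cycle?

No

DFS with white/gray/black marking, starting from N:
N gray
  F gray
  F black
  C gray
    D gray
    D black
    M gray
    M black
    G gray
      G→M: M black — skip
      B gray
        B→M: M black — skip
      B black
    G black
  C black
  I gray
    H gray
      J gray
        J→M: M black — skip
        J→B: B black — skip
      J black
      H→D: D black — skip
      H→B: B black — skip
      H→F: F black — skip
    H black
  I black
N black
E gray
  K gray
    K→H: H black — skip
  K black
E black
A gray
  A→M: M black — skip
  A→E: E black — skip
  A→H: H black — skip
A black
L gray
  L→N: N black — skip
  L→A: A black — skip
  L→M: M black — skip
  L→F: F black — skip
  L→J: J black — skip
L black
Every edge goes to a white or black vertex — no back edge, so the graph is acyclic.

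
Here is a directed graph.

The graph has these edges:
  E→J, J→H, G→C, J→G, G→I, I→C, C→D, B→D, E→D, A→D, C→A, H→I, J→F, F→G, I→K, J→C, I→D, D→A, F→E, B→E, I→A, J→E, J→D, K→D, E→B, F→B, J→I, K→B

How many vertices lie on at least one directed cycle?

A vertex is on a directed cycle iff it belongs to a strongly connected component of size ≥ 2 (or has a self-loop).
The vertices on cycles are {A, B, D, E, F, G, H, I, J, K} — 10 in total.

10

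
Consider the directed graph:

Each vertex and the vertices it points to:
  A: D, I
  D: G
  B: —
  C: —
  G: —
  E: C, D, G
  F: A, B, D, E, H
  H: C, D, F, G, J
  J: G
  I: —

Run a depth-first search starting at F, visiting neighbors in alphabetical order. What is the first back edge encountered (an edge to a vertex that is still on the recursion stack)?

H->F

DFS from F (visiting neighbors in alphabetical order); mark gray on enter, black on exit:
F gray
  A gray
    D gray
      G gray
      G black
    D black
    I gray
    I black
  A black
  B gray
  B black
  F→D: D black — skip
  E gray
    C gray
    C black
    E→D: D black — skip
    E→G: G black — skip
  E black
  H gray
    H→C: C black — skip
    H→D: D black — skip
    H→F: F is gray → back edge
First back edge: H → F.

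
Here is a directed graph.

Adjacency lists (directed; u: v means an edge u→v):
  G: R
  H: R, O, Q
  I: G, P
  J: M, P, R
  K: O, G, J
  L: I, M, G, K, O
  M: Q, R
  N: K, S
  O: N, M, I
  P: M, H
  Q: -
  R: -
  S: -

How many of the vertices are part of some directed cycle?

7

A vertex is on a directed cycle iff it belongs to a strongly connected component of size ≥ 2 (or has a self-loop).
The vertices on cycles are {H, I, J, K, N, O, P} — 7 in total.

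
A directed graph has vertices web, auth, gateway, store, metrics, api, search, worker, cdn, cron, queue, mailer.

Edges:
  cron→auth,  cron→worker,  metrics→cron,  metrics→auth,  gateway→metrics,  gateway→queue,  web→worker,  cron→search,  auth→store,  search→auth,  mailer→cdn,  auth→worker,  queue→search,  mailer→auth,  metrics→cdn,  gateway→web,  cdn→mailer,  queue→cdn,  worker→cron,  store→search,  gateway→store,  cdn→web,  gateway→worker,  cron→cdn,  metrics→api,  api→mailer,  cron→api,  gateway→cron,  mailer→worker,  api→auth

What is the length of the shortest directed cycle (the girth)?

2

For each vertex v, BFS finds the shortest path from v back to v.
The shortest such closed walk is cron → worker → cron, length 2.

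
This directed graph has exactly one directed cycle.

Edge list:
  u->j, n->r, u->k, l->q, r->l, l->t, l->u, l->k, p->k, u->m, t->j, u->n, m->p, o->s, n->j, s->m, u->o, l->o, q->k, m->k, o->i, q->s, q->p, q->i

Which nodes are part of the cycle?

DFS with gray/black marking from l:
l gray
  u gray
    n gray
      r gray
        r→l: l is gray → back edge
Back edge closes the cycle l → u → n → r → l; its vertices are {l, n, r, u}.

l, n, r, u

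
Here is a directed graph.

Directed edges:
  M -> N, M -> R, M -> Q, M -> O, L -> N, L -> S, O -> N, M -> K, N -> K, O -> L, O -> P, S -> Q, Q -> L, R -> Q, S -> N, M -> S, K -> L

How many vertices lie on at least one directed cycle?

A vertex is on a directed cycle iff it belongs to a strongly connected component of size ≥ 2 (or has a self-loop).
The vertices on cycles are {K, L, N, Q, S} — 5 in total.

5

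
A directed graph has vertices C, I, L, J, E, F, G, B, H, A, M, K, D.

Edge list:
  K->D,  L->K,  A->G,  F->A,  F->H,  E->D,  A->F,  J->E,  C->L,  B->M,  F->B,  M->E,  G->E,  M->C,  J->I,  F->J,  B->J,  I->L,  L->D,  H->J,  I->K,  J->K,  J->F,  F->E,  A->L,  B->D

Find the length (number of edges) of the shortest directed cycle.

2

For each vertex v, BFS finds the shortest path from v back to v.
The shortest such closed walk is F → A → F, length 2.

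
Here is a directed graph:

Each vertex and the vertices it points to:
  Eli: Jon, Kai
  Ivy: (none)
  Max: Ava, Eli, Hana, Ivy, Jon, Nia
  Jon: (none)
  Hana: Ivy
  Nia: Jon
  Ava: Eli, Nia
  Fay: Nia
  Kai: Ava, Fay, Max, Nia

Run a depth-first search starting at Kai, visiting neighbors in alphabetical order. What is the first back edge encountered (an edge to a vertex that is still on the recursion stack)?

DFS from Kai (visiting neighbors in alphabetical order); mark gray on enter, black on exit:
Kai gray
  Ava gray
    Eli gray
      Jon gray
      Jon black
      Eli→Kai: Kai is gray → back edge
First back edge: Eli → Kai.

Eli->Kai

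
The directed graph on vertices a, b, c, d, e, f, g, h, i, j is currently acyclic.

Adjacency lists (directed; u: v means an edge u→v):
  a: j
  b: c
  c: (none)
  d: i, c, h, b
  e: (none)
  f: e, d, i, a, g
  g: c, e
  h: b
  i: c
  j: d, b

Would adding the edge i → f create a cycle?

Adding i→f creates a cycle iff f can already reach i.
Path from f: f → i.
So f → … → i → f is a cycle.

Yes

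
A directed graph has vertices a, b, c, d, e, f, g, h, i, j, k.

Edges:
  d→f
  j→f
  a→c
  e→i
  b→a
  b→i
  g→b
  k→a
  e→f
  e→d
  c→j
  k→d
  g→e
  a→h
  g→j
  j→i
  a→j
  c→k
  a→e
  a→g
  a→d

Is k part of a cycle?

k is on a cycle iff k can reach itself via ≥1 edge.
k → a → c → k — yes.

Yes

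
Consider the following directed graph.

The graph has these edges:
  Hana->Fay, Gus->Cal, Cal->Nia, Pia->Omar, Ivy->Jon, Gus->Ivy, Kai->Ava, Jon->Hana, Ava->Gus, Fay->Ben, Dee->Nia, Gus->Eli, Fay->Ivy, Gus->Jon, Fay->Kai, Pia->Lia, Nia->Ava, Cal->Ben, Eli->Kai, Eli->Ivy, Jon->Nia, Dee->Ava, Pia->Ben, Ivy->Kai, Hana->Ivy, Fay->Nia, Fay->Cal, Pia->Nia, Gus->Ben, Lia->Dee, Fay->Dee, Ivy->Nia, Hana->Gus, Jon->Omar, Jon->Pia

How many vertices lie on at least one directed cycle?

A vertex is on a directed cycle iff it belongs to a strongly connected component of size ≥ 2 (or has a self-loop).
The vertices on cycles are {Ava, Cal, Dee, Eli, Fay, Gus, Ivy, Jon, Kai, Lia, Nia, Pia, Hana} — 13 in total.

13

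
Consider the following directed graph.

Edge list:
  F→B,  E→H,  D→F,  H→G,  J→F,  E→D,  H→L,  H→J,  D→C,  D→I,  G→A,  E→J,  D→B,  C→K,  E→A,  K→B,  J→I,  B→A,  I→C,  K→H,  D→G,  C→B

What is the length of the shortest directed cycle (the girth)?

For each vertex v, BFS finds the shortest path from v back to v.
The shortest such closed walk is H → J → I → C → K → H, length 5.

5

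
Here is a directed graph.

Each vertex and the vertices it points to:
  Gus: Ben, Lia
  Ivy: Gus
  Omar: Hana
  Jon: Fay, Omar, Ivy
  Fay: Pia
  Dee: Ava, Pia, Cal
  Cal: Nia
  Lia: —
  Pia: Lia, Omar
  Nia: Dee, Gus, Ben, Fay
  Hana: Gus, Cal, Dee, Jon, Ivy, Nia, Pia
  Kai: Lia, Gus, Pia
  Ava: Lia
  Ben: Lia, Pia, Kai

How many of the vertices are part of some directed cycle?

12

A vertex is on a directed cycle iff it belongs to a strongly connected component of size ≥ 2 (or has a self-loop).
The vertices on cycles are {Ben, Cal, Dee, Fay, Gus, Ivy, Jon, Kai, Nia, Pia, Hana, Omar} — 12 in total.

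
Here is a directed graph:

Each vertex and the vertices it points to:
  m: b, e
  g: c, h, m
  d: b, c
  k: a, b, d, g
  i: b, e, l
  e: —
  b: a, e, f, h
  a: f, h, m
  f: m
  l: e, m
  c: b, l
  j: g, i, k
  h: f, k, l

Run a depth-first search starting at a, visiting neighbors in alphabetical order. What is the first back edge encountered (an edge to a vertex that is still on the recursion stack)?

b->a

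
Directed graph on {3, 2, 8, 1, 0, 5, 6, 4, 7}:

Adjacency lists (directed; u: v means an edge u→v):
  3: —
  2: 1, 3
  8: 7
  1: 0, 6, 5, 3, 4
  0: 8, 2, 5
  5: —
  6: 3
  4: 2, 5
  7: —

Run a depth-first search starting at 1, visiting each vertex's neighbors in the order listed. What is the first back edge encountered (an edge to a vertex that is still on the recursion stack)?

2->1

DFS from 1 (visiting each vertex's neighbors in the order listed); mark gray on enter, black on exit:
1 gray
  0 gray
    8 gray
      7 gray
      7 black
    8 black
    2 gray
      2→1: 1 is gray → back edge
First back edge: 2 → 1.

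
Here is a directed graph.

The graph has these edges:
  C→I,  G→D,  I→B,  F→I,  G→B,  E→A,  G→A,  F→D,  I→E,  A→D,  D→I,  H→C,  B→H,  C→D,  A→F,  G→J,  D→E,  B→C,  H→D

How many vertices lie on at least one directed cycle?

8

A vertex is on a directed cycle iff it belongs to a strongly connected component of size ≥ 2 (or has a self-loop).
The vertices on cycles are {A, B, C, D, E, F, H, I} — 8 in total.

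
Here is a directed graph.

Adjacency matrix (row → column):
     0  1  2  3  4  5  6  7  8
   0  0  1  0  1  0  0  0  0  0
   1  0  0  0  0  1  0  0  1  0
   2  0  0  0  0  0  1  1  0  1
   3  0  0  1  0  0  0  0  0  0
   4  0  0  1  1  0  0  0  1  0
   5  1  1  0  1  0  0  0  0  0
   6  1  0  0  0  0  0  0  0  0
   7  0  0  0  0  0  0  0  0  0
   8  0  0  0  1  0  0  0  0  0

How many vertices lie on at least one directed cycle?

8

A vertex is on a directed cycle iff it belongs to a strongly connected component of size ≥ 2 (or has a self-loop).
The vertices on cycles are {0, 1, 2, 3, 4, 5, 6, 8} — 8 in total.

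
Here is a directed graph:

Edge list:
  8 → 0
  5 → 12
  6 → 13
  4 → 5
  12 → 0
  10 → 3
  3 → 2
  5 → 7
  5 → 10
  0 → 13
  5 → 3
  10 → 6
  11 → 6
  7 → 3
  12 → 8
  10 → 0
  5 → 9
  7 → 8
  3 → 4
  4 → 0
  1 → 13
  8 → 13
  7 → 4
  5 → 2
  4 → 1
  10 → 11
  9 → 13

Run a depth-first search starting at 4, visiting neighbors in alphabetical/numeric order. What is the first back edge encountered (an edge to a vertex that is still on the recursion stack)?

3→4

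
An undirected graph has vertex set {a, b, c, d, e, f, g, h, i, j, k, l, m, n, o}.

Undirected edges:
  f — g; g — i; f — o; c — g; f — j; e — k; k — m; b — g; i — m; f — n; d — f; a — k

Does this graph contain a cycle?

DFS, tracking each vertex's parent; an edge to a visited non-parent vertex closes a cycle.
Start from f:
visit f (parent –)
  visit g (parent f)
    visit c (parent g)
      c–g: parent, skip
    visit i (parent g)
      visit m (parent i)
        m–i: parent, skip
        visit k (parent m)
          visit a (parent k)
            a–k: parent, skip
          visit e (parent k)
            e–k: parent, skip
          k–m: parent, skip
      i–g: parent, skip
    visit b (parent g)
      b–g: parent, skip
    g–f: parent, skip
  visit n (parent f)
    n–f: parent, skip
  visit o (parent f)
    o–f: parent, skip
  visit d (parent f)
    d–f: parent, skip
  visit j (parent f)
    j–f: parent, skip
visit h (parent –)
visit l (parent –)
No non-parent visited neighbor found — the graph is a forest.

No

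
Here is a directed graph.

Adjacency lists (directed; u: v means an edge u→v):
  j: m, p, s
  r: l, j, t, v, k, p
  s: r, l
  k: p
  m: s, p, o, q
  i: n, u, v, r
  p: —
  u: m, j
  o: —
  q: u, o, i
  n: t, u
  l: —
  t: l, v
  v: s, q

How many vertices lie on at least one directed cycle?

10

A vertex is on a directed cycle iff it belongs to a strongly connected component of size ≥ 2 (or has a self-loop).
The vertices on cycles are {i, j, m, n, q, r, s, t, u, v} — 10 in total.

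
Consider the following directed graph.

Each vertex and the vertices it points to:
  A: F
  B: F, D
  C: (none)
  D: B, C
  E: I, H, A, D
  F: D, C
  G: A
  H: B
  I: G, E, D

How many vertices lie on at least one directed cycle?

5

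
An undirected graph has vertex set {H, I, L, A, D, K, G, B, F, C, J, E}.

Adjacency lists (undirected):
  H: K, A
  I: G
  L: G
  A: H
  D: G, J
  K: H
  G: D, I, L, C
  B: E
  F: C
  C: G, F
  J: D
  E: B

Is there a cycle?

No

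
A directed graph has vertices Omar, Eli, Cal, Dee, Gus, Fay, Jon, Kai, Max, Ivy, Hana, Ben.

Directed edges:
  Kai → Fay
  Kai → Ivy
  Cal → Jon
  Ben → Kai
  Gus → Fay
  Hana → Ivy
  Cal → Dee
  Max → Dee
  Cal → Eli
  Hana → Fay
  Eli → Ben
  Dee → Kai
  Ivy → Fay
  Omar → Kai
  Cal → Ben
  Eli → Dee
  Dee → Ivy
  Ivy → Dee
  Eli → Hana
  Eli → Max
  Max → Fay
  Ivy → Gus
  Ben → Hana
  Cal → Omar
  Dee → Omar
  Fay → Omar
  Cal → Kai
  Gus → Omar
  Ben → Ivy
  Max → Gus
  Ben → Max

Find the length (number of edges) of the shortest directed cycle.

2

For each vertex v, BFS finds the shortest path from v back to v.
The shortest such closed walk is Dee → Ivy → Dee, length 2.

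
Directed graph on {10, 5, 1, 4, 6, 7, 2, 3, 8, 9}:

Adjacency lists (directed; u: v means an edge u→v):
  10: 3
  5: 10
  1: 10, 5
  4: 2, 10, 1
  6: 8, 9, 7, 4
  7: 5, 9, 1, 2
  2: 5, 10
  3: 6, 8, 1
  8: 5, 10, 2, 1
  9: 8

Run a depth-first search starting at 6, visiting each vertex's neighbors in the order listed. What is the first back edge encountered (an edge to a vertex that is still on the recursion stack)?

3->6

DFS from 6 (visiting each vertex's neighbors in the order listed); mark gray on enter, black on exit:
6 gray
  8 gray
    5 gray
      10 gray
        3 gray
          3→6: 6 is gray → back edge
First back edge: 3 → 6.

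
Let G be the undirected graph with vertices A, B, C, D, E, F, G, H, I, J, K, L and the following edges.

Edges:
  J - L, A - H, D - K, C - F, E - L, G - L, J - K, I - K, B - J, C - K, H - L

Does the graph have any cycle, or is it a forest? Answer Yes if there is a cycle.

DFS, tracking each vertex's parent; an edge to a visited non-parent vertex closes a cycle.
Start from K:
visit K (parent –)
  visit J (parent K)
    J–K: parent, skip
    visit L (parent J)
      visit E (parent L)
        E–L: parent, skip
      visit G (parent L)
        G–L: parent, skip
      L–J: parent, skip
      visit H (parent L)
        visit A (parent H)
          A–H: parent, skip
        H–L: parent, skip
    visit B (parent J)
      B–J: parent, skip
  visit D (parent K)
    D–K: parent, skip
  visit I (parent K)
    I–K: parent, skip
  visit C (parent K)
    C–K: parent, skip
    visit F (parent C)
      F–C: parent, skip
No non-parent visited neighbor found — the graph is a forest.

No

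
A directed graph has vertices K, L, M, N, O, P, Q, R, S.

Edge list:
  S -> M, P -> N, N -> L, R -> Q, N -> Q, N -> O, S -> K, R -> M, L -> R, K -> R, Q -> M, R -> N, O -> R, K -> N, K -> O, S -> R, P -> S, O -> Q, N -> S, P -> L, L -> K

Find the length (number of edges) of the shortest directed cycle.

3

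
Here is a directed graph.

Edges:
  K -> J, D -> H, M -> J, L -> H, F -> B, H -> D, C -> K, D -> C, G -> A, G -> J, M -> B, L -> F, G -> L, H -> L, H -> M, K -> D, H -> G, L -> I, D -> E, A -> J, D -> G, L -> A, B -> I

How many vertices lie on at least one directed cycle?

6

A vertex is on a directed cycle iff it belongs to a strongly connected component of size ≥ 2 (or has a self-loop).
The vertices on cycles are {C, D, G, H, K, L} — 6 in total.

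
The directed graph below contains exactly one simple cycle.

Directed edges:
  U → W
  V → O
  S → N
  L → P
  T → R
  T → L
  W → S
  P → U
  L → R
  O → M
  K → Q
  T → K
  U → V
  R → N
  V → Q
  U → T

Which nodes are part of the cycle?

DFS with gray/black marking from P:
P gray
  U gray
    T gray
      K gray
        Q gray
        Q black
      K black
      L gray
        R gray
          N gray
          N black
        R black
        L→P: P is gray → back edge
Back edge closes the cycle P → U → T → L → P; its vertices are {L, P, T, U}.

L, P, T, U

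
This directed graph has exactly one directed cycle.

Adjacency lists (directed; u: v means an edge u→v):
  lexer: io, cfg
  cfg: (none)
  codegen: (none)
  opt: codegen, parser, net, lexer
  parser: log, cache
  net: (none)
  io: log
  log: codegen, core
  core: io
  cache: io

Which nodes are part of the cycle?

io, log, core

DFS with gray/black marking from log:
log gray
  codegen gray
  codegen black
  core gray
    io gray
      io→log: log is gray → back edge
Back edge closes the cycle log → core → io → log; its vertices are {io, log, core}.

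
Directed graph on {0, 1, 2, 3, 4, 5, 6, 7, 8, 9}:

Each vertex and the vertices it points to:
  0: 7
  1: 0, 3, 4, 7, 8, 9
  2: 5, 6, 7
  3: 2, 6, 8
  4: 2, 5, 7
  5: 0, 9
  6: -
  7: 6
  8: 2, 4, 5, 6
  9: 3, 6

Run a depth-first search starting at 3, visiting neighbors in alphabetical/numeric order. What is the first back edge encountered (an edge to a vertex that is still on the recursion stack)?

9->3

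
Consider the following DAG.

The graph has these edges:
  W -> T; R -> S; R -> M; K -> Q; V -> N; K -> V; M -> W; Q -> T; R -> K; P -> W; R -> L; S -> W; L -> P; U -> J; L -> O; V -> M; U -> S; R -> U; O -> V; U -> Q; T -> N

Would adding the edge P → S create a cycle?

Adding P→S creates a cycle iff S can already reach P.
Explore from S: no path reaches P. The graph stays acyclic.

No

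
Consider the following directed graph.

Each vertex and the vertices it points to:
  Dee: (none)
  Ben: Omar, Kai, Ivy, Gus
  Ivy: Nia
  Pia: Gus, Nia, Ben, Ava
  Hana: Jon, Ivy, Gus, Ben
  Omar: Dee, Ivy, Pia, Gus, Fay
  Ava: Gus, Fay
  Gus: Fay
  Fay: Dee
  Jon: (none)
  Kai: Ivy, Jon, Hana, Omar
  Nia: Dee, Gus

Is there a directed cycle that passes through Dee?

Dee lies on a cycle iff there is a path from Dee back to itself.
Exploring from Dee, it never reaches itself; equivalently, its strongly connected component is a singleton.

No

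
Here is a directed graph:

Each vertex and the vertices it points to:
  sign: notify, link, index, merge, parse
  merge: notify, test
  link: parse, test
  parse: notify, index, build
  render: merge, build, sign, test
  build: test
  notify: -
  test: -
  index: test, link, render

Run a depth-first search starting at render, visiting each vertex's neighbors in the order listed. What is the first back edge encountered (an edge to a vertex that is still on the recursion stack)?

DFS from render (visiting each vertex's neighbors in the order listed); mark gray on enter, black on exit:
render gray
  merge gray
    notify gray
    notify black
    test gray
    test black
  merge black
  build gray
    build→test: test black — skip
  build black
  sign gray
    sign→notify: notify black — skip
    link gray
      parse gray
        parse→notify: notify black — skip
        index gray
          index→test: test black — skip
          index→link: link is gray → back edge
First back edge: index → link.

index->link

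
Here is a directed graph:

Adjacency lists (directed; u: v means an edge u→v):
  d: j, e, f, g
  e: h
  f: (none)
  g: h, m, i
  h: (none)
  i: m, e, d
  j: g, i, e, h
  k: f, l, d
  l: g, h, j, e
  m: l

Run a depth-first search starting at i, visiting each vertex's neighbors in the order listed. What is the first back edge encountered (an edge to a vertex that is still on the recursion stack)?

g→m

DFS from i (visiting each vertex's neighbors in the order listed); mark gray on enter, black on exit:
i gray
  m gray
    l gray
      g gray
        h gray
        h black
        g→m: m is gray → back edge
First back edge: g → m.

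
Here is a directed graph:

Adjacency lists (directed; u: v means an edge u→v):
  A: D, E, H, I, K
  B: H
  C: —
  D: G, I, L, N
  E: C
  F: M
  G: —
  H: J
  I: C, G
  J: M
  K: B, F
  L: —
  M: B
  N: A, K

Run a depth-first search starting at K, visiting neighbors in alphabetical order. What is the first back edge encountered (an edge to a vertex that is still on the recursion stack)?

M→B

DFS from K (visiting neighbors in alphabetical order); mark gray on enter, black on exit:
K gray
  B gray
    H gray
      J gray
        M gray
          M→B: B is gray → back edge
First back edge: M → B.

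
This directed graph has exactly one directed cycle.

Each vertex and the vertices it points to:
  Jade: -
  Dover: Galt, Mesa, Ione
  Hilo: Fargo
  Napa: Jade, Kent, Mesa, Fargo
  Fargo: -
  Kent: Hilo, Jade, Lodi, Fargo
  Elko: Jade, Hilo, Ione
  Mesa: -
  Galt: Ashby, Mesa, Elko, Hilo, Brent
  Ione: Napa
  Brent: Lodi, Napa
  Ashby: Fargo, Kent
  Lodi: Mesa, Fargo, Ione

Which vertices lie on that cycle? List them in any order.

Ione, Kent, Lodi, Napa

DFS with gray/black marking from Kent:
Kent gray
  Hilo gray
    Fargo gray
    Fargo black
  Hilo black
  Jade gray
  Jade black
  Lodi gray
    Mesa gray
    Mesa black
    Lodi→Fargo: Fargo black — skip
    Ione gray
      Napa gray
        Napa→Jade: Jade black — skip
        Napa→Kent: Kent is gray → back edge
Back edge closes the cycle Kent → Lodi → Ione → Napa → Kent; its vertices are {Ione, Kent, Lodi, Napa}.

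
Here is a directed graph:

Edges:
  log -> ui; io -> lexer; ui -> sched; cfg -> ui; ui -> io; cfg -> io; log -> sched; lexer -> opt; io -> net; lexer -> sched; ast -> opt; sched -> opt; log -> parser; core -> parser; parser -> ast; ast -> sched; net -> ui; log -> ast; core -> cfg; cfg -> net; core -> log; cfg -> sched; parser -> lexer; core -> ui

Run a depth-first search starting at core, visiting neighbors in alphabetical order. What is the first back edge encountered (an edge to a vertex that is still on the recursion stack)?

DFS from core (visiting neighbors in alphabetical order); mark gray on enter, black on exit:
core gray
  cfg gray
    io gray
      lexer gray
        opt gray
        opt black
        sched gray
          sched→opt: opt black — skip
        sched black
      lexer black
      net gray
        ui gray
          ui→io: io is gray → back edge
First back edge: ui → io.

ui→io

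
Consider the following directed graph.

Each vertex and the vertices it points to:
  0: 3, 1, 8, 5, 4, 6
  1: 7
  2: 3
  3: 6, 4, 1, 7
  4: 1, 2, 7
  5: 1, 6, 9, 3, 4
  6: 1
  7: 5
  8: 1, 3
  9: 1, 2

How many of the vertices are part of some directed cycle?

8

A vertex is on a directed cycle iff it belongs to a strongly connected component of size ≥ 2 (or has a self-loop).
The vertices on cycles are {1, 2, 3, 4, 5, 6, 7, 9} — 8 in total.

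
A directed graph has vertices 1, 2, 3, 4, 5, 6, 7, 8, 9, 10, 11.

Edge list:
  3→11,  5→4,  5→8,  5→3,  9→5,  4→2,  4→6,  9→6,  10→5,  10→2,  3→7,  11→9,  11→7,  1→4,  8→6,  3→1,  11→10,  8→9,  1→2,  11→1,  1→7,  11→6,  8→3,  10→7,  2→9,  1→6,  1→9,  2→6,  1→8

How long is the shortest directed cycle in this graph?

For each vertex v, BFS finds the shortest path from v back to v.
The shortest such closed walk is 5 → 8 → 9 → 5, length 3.

3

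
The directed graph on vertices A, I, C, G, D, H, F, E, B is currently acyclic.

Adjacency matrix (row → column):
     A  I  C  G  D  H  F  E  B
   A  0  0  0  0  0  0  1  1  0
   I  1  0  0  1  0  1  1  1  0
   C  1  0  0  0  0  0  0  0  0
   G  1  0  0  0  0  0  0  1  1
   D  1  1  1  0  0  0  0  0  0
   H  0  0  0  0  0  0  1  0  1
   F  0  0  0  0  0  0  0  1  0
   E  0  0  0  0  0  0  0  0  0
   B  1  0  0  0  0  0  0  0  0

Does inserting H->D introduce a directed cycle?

Yes

Adding H→D creates a cycle iff D can already reach H.
Path from D: D → I → H.
So D → … → H → D is a cycle.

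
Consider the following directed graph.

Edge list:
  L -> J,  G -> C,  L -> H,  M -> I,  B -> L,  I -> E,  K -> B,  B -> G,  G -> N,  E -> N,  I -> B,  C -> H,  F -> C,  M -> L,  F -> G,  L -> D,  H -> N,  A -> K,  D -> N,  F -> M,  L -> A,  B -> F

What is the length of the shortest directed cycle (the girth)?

4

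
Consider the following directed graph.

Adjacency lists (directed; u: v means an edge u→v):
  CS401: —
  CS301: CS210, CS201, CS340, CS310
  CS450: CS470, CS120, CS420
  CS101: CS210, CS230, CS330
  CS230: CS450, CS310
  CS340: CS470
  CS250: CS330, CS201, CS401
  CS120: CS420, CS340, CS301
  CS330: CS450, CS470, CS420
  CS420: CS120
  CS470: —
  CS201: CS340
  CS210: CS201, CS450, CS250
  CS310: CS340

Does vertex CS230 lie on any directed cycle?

CS230 lies on a cycle iff there is a path from CS230 back to itself.
Exploring from CS230, it never reaches itself; equivalently, its strongly connected component is a singleton.

No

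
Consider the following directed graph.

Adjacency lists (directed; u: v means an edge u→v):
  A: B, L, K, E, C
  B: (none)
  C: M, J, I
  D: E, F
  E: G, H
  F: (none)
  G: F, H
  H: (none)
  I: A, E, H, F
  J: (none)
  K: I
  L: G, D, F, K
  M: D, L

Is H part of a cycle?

H lies on a cycle iff there is a path from H back to itself.
Exploring from H, it never reaches itself; equivalently, its strongly connected component is a singleton.

No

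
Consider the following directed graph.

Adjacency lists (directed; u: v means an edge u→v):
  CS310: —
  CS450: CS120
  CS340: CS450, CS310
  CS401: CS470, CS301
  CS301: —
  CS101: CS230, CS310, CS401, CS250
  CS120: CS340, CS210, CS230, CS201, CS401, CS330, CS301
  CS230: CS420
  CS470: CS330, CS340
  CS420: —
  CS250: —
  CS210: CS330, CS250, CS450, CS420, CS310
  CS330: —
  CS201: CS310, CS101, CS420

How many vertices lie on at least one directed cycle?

A vertex is on a directed cycle iff it belongs to a strongly connected component of size ≥ 2 (or has a self-loop).
The vertices on cycles are {CS101, CS120, CS201, CS210, CS340, CS401, CS450, CS470} — 8 in total.

8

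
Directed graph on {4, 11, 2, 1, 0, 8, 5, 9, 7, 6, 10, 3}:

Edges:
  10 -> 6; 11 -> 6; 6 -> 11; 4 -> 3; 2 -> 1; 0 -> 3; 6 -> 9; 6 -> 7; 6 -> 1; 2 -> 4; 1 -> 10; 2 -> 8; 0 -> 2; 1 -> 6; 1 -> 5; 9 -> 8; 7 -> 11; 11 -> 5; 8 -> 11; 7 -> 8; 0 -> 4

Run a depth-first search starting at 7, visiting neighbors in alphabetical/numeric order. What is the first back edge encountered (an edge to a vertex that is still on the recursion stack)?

DFS from 7 (visiting neighbors in alphabetical/numeric order); mark gray on enter, black on exit:
7 gray
  8 gray
    11 gray
      5 gray
      5 black
      6 gray
        1 gray
          1→5: 5 black — skip
          1→6: 6 is gray → back edge
First back edge: 1 → 6.

1→6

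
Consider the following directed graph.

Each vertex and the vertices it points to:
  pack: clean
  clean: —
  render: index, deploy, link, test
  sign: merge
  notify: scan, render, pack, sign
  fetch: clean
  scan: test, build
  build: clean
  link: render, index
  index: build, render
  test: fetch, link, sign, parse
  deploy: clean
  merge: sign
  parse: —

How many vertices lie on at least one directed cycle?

A vertex is on a directed cycle iff it belongs to a strongly connected component of size ≥ 2 (or has a self-loop).
The vertices on cycles are {link, sign, test, index, merge, render} — 6 in total.

6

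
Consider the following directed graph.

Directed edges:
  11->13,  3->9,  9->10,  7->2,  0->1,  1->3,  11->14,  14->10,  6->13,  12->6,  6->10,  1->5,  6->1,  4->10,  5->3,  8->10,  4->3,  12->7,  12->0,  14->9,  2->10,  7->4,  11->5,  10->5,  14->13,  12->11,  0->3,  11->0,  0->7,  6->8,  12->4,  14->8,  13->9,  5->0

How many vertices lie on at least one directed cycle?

A vertex is on a directed cycle iff it belongs to a strongly connected component of size ≥ 2 (or has a self-loop).
The vertices on cycles are {0, 1, 2, 3, 4, 5, 7, 9, 10} — 9 in total.

9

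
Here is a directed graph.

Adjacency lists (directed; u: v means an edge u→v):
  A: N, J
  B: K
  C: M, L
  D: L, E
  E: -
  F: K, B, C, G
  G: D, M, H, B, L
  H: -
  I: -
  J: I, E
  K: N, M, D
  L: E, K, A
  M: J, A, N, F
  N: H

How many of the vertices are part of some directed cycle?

A vertex is on a directed cycle iff it belongs to a strongly connected component of size ≥ 2 (or has a self-loop).
The vertices on cycles are {B, C, D, F, G, K, L, M} — 8 in total.

8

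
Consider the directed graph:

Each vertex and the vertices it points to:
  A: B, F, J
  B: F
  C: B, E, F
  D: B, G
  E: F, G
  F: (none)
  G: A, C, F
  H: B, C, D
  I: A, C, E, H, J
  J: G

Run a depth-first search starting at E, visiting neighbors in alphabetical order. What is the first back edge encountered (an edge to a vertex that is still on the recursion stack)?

J→G

DFS from E (visiting neighbors in alphabetical order); mark gray on enter, black on exit:
E gray
  F gray
  F black
  G gray
    A gray
      B gray
        B→F: F black — skip
      B black
      A→F: F black — skip
      J gray
        J→G: G is gray → back edge
First back edge: J → G.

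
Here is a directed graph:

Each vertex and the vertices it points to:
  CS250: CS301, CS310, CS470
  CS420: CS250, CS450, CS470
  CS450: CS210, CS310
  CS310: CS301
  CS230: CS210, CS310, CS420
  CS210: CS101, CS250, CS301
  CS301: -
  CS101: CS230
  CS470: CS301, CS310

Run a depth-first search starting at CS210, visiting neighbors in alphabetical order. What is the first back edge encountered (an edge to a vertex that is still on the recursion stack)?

DFS from CS210 (visiting neighbors in alphabetical order); mark gray on enter, black on exit:
CS210 gray
  CS101 gray
    CS230 gray
      CS230→CS210: CS210 is gray → back edge
First back edge: CS230 → CS210.

CS230->CS210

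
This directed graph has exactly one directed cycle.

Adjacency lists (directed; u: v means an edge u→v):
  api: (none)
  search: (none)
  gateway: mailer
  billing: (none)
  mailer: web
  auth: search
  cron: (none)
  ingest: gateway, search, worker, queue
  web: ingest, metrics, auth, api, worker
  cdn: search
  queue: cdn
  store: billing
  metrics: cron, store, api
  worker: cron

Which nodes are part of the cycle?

DFS with gray/black marking from web:
web gray
  ingest gray
    gateway gray
      mailer gray
        mailer→web: web is gray → back edge
Back edge closes the cycle web → ingest → gateway → mailer → web; its vertices are {web, ingest, mailer, gateway}.

web, ingest, mailer, gateway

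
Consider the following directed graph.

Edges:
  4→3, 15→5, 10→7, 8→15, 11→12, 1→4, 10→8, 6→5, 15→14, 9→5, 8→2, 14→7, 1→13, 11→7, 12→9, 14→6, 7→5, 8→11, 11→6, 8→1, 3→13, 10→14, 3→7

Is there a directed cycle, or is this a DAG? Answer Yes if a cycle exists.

No

DFS with white/gray/black marking, starting from 8:
8 gray
  1 gray
    13 gray
    13 black
    4 gray
      3 gray
        7 gray
          5 gray
          5 black
        7 black
        3→13: 13 black — skip
      3 black
    4 black
  1 black
  11 gray
    11→7: 7 black — skip
    12 gray
      9 gray
        9→5: 5 black — skip
      9 black
    12 black
    6 gray
      6→5: 5 black — skip
    6 black
  11 black
  15 gray
    14 gray
      14→6: 6 black — skip
      14→7: 7 black — skip
    14 black
    15→5: 5 black — skip
  15 black
  2 gray
  2 black
8 black
10 gray
  10→7: 7 black — skip
  10→14: 14 black — skip
  10→8: 8 black — skip
10 black
Every edge goes to a white or black vertex — no back edge, so the graph is acyclic.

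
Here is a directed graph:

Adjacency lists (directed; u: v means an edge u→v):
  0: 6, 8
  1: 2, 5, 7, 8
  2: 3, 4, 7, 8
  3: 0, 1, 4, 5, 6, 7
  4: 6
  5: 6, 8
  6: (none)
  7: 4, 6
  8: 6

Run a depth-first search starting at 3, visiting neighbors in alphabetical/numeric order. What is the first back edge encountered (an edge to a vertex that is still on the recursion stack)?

2→3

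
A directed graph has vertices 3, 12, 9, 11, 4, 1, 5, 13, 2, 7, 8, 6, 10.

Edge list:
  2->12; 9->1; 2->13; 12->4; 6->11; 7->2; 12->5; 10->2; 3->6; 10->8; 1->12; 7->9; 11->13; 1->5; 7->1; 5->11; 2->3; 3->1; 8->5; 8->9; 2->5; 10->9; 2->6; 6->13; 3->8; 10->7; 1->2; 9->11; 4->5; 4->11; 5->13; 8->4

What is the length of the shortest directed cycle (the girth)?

3

For each vertex v, BFS finds the shortest path from v back to v.
The shortest such closed walk is 1 → 2 → 3 → 1, length 3.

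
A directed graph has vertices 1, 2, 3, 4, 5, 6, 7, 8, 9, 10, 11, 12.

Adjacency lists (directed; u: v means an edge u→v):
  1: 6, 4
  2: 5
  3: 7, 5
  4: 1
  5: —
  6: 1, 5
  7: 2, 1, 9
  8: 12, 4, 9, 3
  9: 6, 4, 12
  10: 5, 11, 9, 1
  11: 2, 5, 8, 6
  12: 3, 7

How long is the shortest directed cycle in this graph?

2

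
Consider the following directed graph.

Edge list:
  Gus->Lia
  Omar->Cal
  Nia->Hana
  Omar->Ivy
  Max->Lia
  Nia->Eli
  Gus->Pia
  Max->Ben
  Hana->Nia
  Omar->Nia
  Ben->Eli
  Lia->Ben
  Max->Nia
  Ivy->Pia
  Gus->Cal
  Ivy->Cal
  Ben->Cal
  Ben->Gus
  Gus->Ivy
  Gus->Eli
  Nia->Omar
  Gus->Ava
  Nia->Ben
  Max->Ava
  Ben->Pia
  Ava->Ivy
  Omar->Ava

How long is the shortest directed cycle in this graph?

For each vertex v, BFS finds the shortest path from v back to v.
The shortest such closed walk is Nia → Omar → Nia, length 2.

2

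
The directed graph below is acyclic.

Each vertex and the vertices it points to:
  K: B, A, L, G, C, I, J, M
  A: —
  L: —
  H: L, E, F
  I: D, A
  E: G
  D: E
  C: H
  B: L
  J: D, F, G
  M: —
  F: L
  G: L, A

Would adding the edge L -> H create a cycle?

Yes

Adding L→H creates a cycle iff H can already reach L.
Path from H: H → L.
So H → … → L → H is a cycle.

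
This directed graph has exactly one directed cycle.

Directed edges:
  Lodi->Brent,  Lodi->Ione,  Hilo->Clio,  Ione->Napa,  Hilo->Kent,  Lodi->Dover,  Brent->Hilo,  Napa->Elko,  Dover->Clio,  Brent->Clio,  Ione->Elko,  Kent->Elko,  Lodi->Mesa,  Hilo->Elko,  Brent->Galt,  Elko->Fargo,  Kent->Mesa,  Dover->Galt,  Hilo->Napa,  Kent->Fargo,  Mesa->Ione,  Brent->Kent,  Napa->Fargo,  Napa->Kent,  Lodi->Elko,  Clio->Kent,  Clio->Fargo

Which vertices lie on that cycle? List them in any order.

Ione, Kent, Mesa, Napa

DFS with gray/black marking from Mesa:
Mesa gray
  Ione gray
    Elko gray
      Fargo gray
      Fargo black
    Elko black
    Napa gray
      Napa→Fargo: Fargo black — skip
      Napa→Elko: Elko black — skip
      Kent gray
        Kent→Fargo: Fargo black — skip
        Kent→Elko: Elko black — skip
        Kent→Mesa: Mesa is gray → back edge
Back edge closes the cycle Mesa → Ione → Napa → Kent → Mesa; its vertices are {Ione, Kent, Mesa, Napa}.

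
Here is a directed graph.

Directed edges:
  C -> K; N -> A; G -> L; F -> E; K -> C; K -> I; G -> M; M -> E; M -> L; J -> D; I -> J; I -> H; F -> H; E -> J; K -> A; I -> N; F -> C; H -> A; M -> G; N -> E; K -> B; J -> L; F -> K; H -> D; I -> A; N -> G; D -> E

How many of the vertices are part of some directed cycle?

A vertex is on a directed cycle iff it belongs to a strongly connected component of size ≥ 2 (or has a self-loop).
The vertices on cycles are {C, D, E, G, J, K, M} — 7 in total.

7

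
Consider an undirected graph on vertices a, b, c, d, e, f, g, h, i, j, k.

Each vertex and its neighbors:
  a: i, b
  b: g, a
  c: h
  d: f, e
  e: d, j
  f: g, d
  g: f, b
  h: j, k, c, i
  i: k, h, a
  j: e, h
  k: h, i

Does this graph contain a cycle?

Yes

DFS, tracking each vertex's parent; an edge to a visited non-parent vertex closes a cycle.
Start from f:
visit f (parent –)
  visit g (parent f)
    g–f: parent, skip
    visit b (parent g)
      b–g: parent, skip
      visit a (parent b)
        visit i (parent a)
          visit k (parent i)
            visit h (parent k)
              visit j (parent h)
                visit e (parent j)
                  visit d (parent e)
                    d–f: f visited and ≠ parent → cycle
Cycle: f – g – b – a – i – k – h – j – e – d – f.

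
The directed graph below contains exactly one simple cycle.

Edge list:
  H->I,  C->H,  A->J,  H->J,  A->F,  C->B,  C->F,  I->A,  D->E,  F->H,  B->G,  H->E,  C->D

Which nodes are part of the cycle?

DFS with gray/black marking from F:
F gray
  H gray
    E gray
    E black
    J gray
    J black
    I gray
      A gray
        A→J: J black — skip
        A→F: F is gray → back edge
Back edge closes the cycle F → H → I → A → F; its vertices are {A, F, H, I}.

A, F, H, I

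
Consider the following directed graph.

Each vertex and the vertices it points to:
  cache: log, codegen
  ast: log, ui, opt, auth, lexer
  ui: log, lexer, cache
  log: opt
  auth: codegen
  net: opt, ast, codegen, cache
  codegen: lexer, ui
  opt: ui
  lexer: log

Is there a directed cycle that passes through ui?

Yes

ui is on a cycle iff ui can reach itself via ≥1 edge.
ui → log → opt → ui — yes.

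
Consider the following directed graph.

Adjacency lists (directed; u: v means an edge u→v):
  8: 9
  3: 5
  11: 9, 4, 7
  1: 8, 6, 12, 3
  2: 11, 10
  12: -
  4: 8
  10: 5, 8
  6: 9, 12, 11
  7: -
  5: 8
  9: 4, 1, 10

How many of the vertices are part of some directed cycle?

A vertex is on a directed cycle iff it belongs to a strongly connected component of size ≥ 2 (or has a self-loop).
The vertices on cycles are {1, 3, 4, 5, 6, 8, 9, 10, 11} — 9 in total.

9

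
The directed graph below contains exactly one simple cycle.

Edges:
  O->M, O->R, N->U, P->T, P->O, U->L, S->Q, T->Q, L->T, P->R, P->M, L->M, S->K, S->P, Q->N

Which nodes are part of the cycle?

L, N, Q, T, U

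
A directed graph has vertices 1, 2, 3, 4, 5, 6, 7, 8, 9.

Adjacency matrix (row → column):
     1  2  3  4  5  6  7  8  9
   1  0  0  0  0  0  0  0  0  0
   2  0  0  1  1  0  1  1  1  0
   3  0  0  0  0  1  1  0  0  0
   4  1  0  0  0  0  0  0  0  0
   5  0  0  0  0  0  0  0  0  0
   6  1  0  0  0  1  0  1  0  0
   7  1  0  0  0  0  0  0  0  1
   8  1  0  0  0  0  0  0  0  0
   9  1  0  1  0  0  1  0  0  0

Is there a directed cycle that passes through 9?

9 is on a cycle iff 9 can reach itself via ≥1 edge.
9 → 6 → 7 → 9 — yes.

Yes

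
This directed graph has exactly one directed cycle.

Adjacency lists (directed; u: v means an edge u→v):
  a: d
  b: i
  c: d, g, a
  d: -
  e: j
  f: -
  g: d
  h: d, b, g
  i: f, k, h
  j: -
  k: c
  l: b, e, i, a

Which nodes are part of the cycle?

b, h, i

DFS with gray/black marking from i:
i gray
  f gray
  f black
  k gray
    c gray
      d gray
      d black
      g gray
        g→d: d black — skip
      g black
      a gray
        a→d: d black — skip
      a black
    c black
  k black
  h gray
    h→d: d black — skip
    b gray
      b→i: i is gray → back edge
Back edge closes the cycle i → h → b → i; its vertices are {b, h, i}.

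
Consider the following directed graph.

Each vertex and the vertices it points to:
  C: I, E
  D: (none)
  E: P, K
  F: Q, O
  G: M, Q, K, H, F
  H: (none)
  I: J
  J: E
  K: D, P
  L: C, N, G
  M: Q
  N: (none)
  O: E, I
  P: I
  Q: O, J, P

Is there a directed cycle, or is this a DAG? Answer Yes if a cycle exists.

DFS with white/gray/black marking, starting from L:
L gray
  C gray
    I gray
      J gray
        E gray
          P gray
            P→I: I is gray → back edge
Back edge found, so a cycle exists: I → J → E → P → I.

Yes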